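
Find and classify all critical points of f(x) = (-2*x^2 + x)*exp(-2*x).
f'(x) = (4*x^2 - 6*x + 1)*exp(-2*x)

Solve f'(x) = 0:
  f'(x) = (4*x^2 - 6*x + 1)·exp(-2*x) and exp(-2*x) > 0 for every x, so f'(x) = 0 ⇔ 4*x^2 - 6*x + 1 = 0.
  4*x^2 - 6*x + 1 = 0 has no rational roots; quadratic formula: x = (6 ± √20)/8.
  ⇒ x = 3/4 - sqrt(5)/4 ≈ 0.1910, sqrt(5)/4 + 3/4 ≈ 1.3090

f''(x) = 4*(-2*x^2 + 5*x - 2)*exp(-2*x)
Second-derivative test at each critical point:
  f''(0.1910) = -3.0523 < 0 → local maximum
  f''(1.3090) = 0.3262 > 0 → local minimum

Critical points: x = 3/4 - sqrt(5)/4 ≈ 0.1910 (local maximum); x = sqrt(5)/4 + 3/4 ≈ 1.3090 (local minimum)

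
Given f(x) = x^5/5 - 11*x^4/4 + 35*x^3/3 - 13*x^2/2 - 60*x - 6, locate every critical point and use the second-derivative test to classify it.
f'(x) = x^4 - 11*x^3 + 35*x^2 - 13*x - 60

Solve f'(x) = 0:
  Factor: x^4 - 11*x^3 + 35*x^2 - 13*x - 60 = (x - 5)*(x - 4)*(x - 3)*(x + 1) = 0.
  ⇒ x = -1, 3, 4, 5

f''(x) = 4*x^3 - 33*x^2 + 70*x - 13
Second-derivative test at each critical point:
  f''(-1) = -120 < 0 → local maximum
  f''(3) = 8 > 0 → local minimum
  f''(4) = -5 < 0 → local maximum
  f''(5) = 12 > 0 → local minimum

Critical points: x = -1 (local maximum); x = 3 (local minimum); x = 4 (local maximum); x = 5 (local minimum)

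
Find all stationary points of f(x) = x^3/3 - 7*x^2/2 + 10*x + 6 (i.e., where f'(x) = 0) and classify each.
f'(x) = x^2 - 7*x + 10

Solve f'(x) = 0:
  Factor: x^2 - 7*x + 10 = (x - 5)*(x - 2) = 0.
  ⇒ x = 2, 5

f''(x) = 2*x - 7
Second-derivative test at each critical point:
  f''(2) = -3 < 0 → local maximum
  f''(5) = 3 > 0 → local minimum

Critical points: x = 2 (local maximum); x = 5 (local minimum)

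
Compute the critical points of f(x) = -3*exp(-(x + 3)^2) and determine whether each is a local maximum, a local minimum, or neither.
f'(x) = 6*(x + 3)*exp(-(x + 3)^2)

Solve f'(x) = 0:
  f'(x) = (6*x + 18)·exp(-(x + 3)^2) and exp(-(x + 3)^2) > 0 for every x, so f'(x) = 0 ⇔ 6*x + 18 = 0.
  Factor: 6*x + 18 = 6*(x + 3) = 0.
  ⇒ x = -3

f''(x) = 6*(1 - 2*(x + 3)^2)*exp(-(x + 3)^2)
Second-derivative test at each critical point:
  f''(-3) = 6 > 0 → local minimum

Critical points: x = -3 (local minimum)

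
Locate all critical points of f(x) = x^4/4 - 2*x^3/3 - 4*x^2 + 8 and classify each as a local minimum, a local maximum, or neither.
f'(x) = x*(x^2 - 2*x - 8)

Solve f'(x) = 0:
  Factor: x^3 - 2*x^2 - 8*x = x*(x - 4)*(x + 2) = 0.
  ⇒ x = -2, 0, 4

f''(x) = 3*x^2 - 4*x - 8
Second-derivative test at each critical point:
  f''(-2) = 12 > 0 → local minimum
  f''(0) = -8 < 0 → local maximum
  f''(4) = 24 > 0 → local minimum

Critical points: x = -2 (local minimum); x = 0 (local maximum); x = 4 (local minimum)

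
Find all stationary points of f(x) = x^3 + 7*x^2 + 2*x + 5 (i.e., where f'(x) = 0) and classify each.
f'(x) = 3*x^2 + 14*x + 2

Solve f'(x) = 0:
  3*x^2 + 14*x + 2 = 0 has no rational roots; quadratic formula: x = (-14 ± √172)/6.
  ⇒ x = -7/3 - sqrt(43)/3 ≈ -4.5191, -7/3 + sqrt(43)/3 ≈ -0.1475

f''(x) = 6*x + 14
Second-derivative test at each critical point:
  f''(-4.5191) = -13.1149 < 0 → local maximum
  f''(-0.1475) = 13.1149 > 0 → local minimum

Critical points: x = -7/3 - sqrt(43)/3 ≈ -4.5191 (local maximum); x = -7/3 + sqrt(43)/3 ≈ -0.1475 (local minimum)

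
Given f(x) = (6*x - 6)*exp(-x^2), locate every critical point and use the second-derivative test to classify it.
f'(x) = 6*(-2*x*(x - 1) + 1)*exp(-x^2)

Solve f'(x) = 0:
  f'(x) = (-12*x^2 + 12*x + 6)·exp(-x^2) and exp(-x^2) > 0 for every x, so f'(x) = 0 ⇔ -12*x^2 + 12*x + 6 = 0.
  Factor: -12*x^2 + 12*x + 6 = -6*(2*x^2 - 2*x - 1); 2*x^2 - 2*x - 1 = 0 has no rational roots; quadratic formula: x = (2 ± √12)/4.
  ⇒ x = 1/2 - sqrt(3)/2 ≈ -0.3660, 1/2 + sqrt(3)/2 ≈ 1.3660

f''(x) = 12*(2*x^2*(x - 1) - 3*x + 1)*exp(-x^2)
Second-derivative test at each critical point:
  f''(-0.3660) = 18.1785 > 0 → local minimum
  f''(1.3660) = -3.2162 < 0 → local maximum

Critical points: x = 1/2 - sqrt(3)/2 ≈ -0.3660 (local minimum); x = 1/2 + sqrt(3)/2 ≈ 1.3660 (local maximum)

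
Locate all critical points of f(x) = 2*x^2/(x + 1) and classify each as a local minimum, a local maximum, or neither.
f'(x) = 2*x*(x + 2)/(x^2 + 2*x + 1)

Solve f'(x) = 0:
  f'(x) = 2*x*(x + 2)/(x + 1)^2; the denominator is positive wherever f is defined, so f'(x) = 0 ⇔ 2*x^2 + 4*x = 0.
  Factor: 2*x^2 + 4*x = 2*x*(x + 2) = 0.
  ⇒ x = -2, 0

f''(x) = 4/(x^3 + 3*x^2 + 3*x + 1)
Second-derivative test at each critical point:
  f''(-2) = -4 < 0 → local maximum
  f''(0) = 4 > 0 → local minimum

Critical points: x = -2 (local maximum); x = 0 (local minimum)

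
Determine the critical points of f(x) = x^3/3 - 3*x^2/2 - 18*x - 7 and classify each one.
f'(x) = x^2 - 3*x - 18

Solve f'(x) = 0:
  Factor: x^2 - 3*x - 18 = (x - 6)*(x + 3) = 0.
  ⇒ x = -3, 6

f''(x) = 2*x - 3
Second-derivative test at each critical point:
  f''(-3) = -9 < 0 → local maximum
  f''(6) = 9 > 0 → local minimum

Critical points: x = -3 (local maximum); x = 6 (local minimum)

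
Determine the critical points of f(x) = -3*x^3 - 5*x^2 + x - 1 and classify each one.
f'(x) = -9*x^2 - 10*x + 1

Solve f'(x) = 0:
  9*x^2 + 10*x - 1 = 0 has no rational roots; quadratic formula: x = (-10 ± √136)/18.
  ⇒ x = -sqrt(34)/9 - 5/9 ≈ -1.2034, -5/9 + sqrt(34)/9 ≈ 0.0923

f''(x) = -18*x - 10
Second-derivative test at each critical point:
  f''(-1.2034) = 11.6619 > 0 → local minimum
  f''(0.0923) = -11.6619 < 0 → local maximum

Critical points: x = -sqrt(34)/9 - 5/9 ≈ -1.2034 (local minimum); x = -5/9 + sqrt(34)/9 ≈ 0.0923 (local maximum)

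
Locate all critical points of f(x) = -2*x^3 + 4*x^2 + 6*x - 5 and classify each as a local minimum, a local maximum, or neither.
f'(x) = -6*x^2 + 8*x + 6

Solve f'(x) = 0:
  Factor: -6*x^2 + 8*x + 6 = -2*(3*x^2 - 4*x - 3); 3*x^2 - 4*x - 3 = 0 has no rational roots; quadratic formula: x = (4 ± √52)/6.
  ⇒ x = 2/3 - sqrt(13)/3 ≈ -0.5352, 2/3 + sqrt(13)/3 ≈ 1.8685

f''(x) = 8 - 12*x
Second-derivative test at each critical point:
  f''(-0.5352) = 14.4222 > 0 → local minimum
  f''(1.8685) = -14.4222 < 0 → local maximum

Critical points: x = 2/3 - sqrt(13)/3 ≈ -0.5352 (local minimum); x = 2/3 + sqrt(13)/3 ≈ 1.8685 (local maximum)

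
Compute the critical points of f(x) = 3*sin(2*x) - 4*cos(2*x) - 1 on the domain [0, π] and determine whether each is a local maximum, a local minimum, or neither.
f'(x) = 8*sin(2*x) + 6*cos(2*x)

Solve f'(x) = 0 on [0, π]:
  f'(x) = 0 ⇔ 3*cos(2*x) = -4*sin(2*x) ⇔ tan(2*x) = -3/4, i.e. 2*x = arctan(-3/4) + nπ; keep the solutions lying in [0, π].
  ⇒ x = -atan(3/4)/2 + pi/2 ≈ 1.2490, pi - atan(3/4)/2 ≈ 2.8198

f''(x) = -12*sin(2*x) + 16*cos(2*x)
Second-derivative test at each critical point:
  f''(1.2490) = -20 < 0 → local maximum
  f''(2.8198) = 20 > 0 → local minimum

Critical points: x = -atan(3/4)/2 + pi/2 ≈ 1.2490 (local maximum); x = pi - atan(3/4)/2 ≈ 2.8198 (local minimum)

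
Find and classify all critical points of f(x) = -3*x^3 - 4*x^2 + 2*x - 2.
f'(x) = -9*x^2 - 8*x + 2

Solve f'(x) = 0:
  9*x^2 + 8*x - 2 = 0 has no rational roots; quadratic formula: x = (-8 ± √136)/18.
  ⇒ x = -sqrt(34)/9 - 4/9 ≈ -1.0923, -4/9 + sqrt(34)/9 ≈ 0.2034

f''(x) = -18*x - 8
Second-derivative test at each critical point:
  f''(-1.0923) = 11.6619 > 0 → local minimum
  f''(0.2034) = -11.6619 < 0 → local maximum

Critical points: x = -sqrt(34)/9 - 4/9 ≈ -1.0923 (local minimum); x = -4/9 + sqrt(34)/9 ≈ 0.2034 (local maximum)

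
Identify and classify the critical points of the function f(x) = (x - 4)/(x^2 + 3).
f'(x) = (x^2 - 2*x*(x - 4) + 3)/(x^2 + 3)^2

Solve f'(x) = 0:
  f'(x) = -(x^2 - 8*x - 3)/(x^2 + 3)^2; the denominator is positive wherever f is defined, so f'(x) = 0 ⇔ -x^2 + 8*x + 3 = 0.
  x^2 - 8*x - 3 = 0 has no rational roots; quadratic formula: x = (8 ± √76)/2.
  ⇒ x = 4 - sqrt(19) ≈ -0.3589, 4 + sqrt(19) ≈ 8.3589

f''(x) = 2*(4*x^2*(x - 4) + (4 - 3*x)*(x^2 + 3))/(x^2 + 3)^3
Second-derivative test at each critical point:
  f''(-0.3589) = 0.8905 > 0 → local minimum
  f''(8.3589) = -0.0016 < 0 → local maximum

Critical points: x = 4 - sqrt(19) ≈ -0.3589 (local minimum); x = 4 + sqrt(19) ≈ 8.3589 (local maximum)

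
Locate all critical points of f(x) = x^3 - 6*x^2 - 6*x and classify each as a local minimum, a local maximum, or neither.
f'(x) = 3*x^2 - 12*x - 6

Solve f'(x) = 0:
  Factor: 3*x^2 - 12*x - 6 = 3*(x^2 - 4*x - 2); x^2 - 4*x - 2 = 0 has no rational roots; quadratic formula: x = (4 ± √24)/2.
  ⇒ x = 2 - sqrt(6) ≈ -0.4495, 2 + sqrt(6) ≈ 4.4495

f''(x) = 6*x - 12
Second-derivative test at each critical point:
  f''(-0.4495) = -14.6969 < 0 → local maximum
  f''(4.4495) = 14.6969 > 0 → local minimum

Critical points: x = 2 - sqrt(6) ≈ -0.4495 (local maximum); x = 2 + sqrt(6) ≈ 4.4495 (local minimum)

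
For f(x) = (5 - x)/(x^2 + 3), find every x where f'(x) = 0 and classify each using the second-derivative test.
f'(x) = (-x^2 + 2*x*(x - 5) - 3)/(x^2 + 3)^2

Solve f'(x) = 0:
  f'(x) = (x^2 - 10*x - 3)/(x^2 + 3)^2; the denominator is positive wherever f is defined, so f'(x) = 0 ⇔ x^2 - 10*x - 3 = 0.
  x^2 - 10*x - 3 = 0 has no rational roots; quadratic formula: x = (10 ± √112)/2.
  ⇒ x = 5 - 2*sqrt(7) ≈ -0.2915, 5 + 2*sqrt(7) ≈ 10.2915

f''(x) = 2*(4*x^2*(5 - x) + (3*x - 5)*(x^2 + 3))/(x^2 + 3)^3
Second-derivative test at each critical point:
  f''(-0.2915) = -1.1120 < 0 → local maximum
  f''(10.2915) = 0.0009 > 0 → local minimum

Critical points: x = 5 - 2*sqrt(7) ≈ -0.2915 (local maximum); x = 5 + 2*sqrt(7) ≈ 10.2915 (local minimum)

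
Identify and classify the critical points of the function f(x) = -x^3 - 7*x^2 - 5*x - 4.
f'(x) = -3*x^2 - 14*x - 5

Solve f'(x) = 0:
  3*x^2 + 14*x + 5 = 0 has no rational roots; quadratic formula: x = (-14 ± √136)/6.
  ⇒ x = -7/3 - sqrt(34)/3 ≈ -4.2770, -7/3 + sqrt(34)/3 ≈ -0.3897

f''(x) = -6*x - 14
Second-derivative test at each critical point:
  f''(-4.2770) = 11.6619 > 0 → local minimum
  f''(-0.3897) = -11.6619 < 0 → local maximum

Critical points: x = -7/3 - sqrt(34)/3 ≈ -4.2770 (local minimum); x = -7/3 + sqrt(34)/3 ≈ -0.3897 (local maximum)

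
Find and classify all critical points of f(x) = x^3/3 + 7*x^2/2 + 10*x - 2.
f'(x) = x^2 + 7*x + 10

Solve f'(x) = 0:
  Factor: x^2 + 7*x + 10 = (x + 2)*(x + 5) = 0.
  ⇒ x = -5, -2

f''(x) = 2*x + 7
Second-derivative test at each critical point:
  f''(-5) = -3 < 0 → local maximum
  f''(-2) = 3 > 0 → local minimum

Critical points: x = -5 (local maximum); x = -2 (local minimum)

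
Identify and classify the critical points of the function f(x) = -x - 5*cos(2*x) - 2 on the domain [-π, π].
f'(x) = 10*sin(2*x) - 1

Solve f'(x) = 0 on [-π, π]:
  f'(x) = 0 ⇔ sin(2*x) = 1/10, i.e. 2*x = arcsin(1/10) + 2nπ or 2*x = π − arcsin(1/10) + 2nπ; keep the solutions lying in [-π, π].
  ⇒ x = -pi + asin(1/10)/2 ≈ -3.0915, -pi/2 - asin(1/10)/2 ≈ -1.6209, asin(1/10)/2 ≈ 0.0501, -asin(1/10)/2 + pi/2 ≈ 1.5207

f''(x) = 20*cos(2*x)
Second-derivative test at each critical point:
  f''(-3.0915) = 19.8997 > 0 → local minimum
  f''(-1.6209) = -19.8997 < 0 → local maximum
  f''(0.0501) = 19.8997 > 0 → local minimum
  f''(1.5207) = -19.8997 < 0 → local maximum

Critical points: x = -pi + asin(1/10)/2 ≈ -3.0915 (local minimum); x = -pi/2 - asin(1/10)/2 ≈ -1.6209 (local maximum); x = asin(1/10)/2 ≈ 0.0501 (local minimum); x = -asin(1/10)/2 + pi/2 ≈ 1.5207 (local maximum)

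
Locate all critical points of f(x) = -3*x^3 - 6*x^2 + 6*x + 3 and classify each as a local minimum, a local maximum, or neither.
f'(x) = -9*x^2 - 12*x + 6

Solve f'(x) = 0:
  Factor: -9*x^2 - 12*x + 6 = -3*(3*x^2 + 4*x - 2); 3*x^2 + 4*x - 2 = 0 has no rational roots; quadratic formula: x = (-4 ± √40)/6.
  ⇒ x = -sqrt(10)/3 - 2/3 ≈ -1.7208, -2/3 + sqrt(10)/3 ≈ 0.3874

f''(x) = -18*x - 12
Second-derivative test at each critical point:
  f''(-1.7208) = 18.9737 > 0 → local minimum
  f''(0.3874) = -18.9737 < 0 → local maximum

Critical points: x = -sqrt(10)/3 - 2/3 ≈ -1.7208 (local minimum); x = -2/3 + sqrt(10)/3 ≈ 0.3874 (local maximum)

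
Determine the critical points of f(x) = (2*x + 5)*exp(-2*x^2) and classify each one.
f'(x) = 2*(-2*x*(2*x + 5) + 1)*exp(-2*x^2)

Solve f'(x) = 0:
  f'(x) = (-8*x^2 - 20*x + 2)·exp(-2*x^2) and exp(-2*x^2) > 0 for every x, so f'(x) = 0 ⇔ -8*x^2 - 20*x + 2 = 0.
  Factor: -8*x^2 - 20*x + 2 = -2*(4*x^2 + 10*x - 1); 4*x^2 + 10*x - 1 = 0 has no rational roots; quadratic formula: x = (-10 ± √116)/8.
  ⇒ x = -sqrt(29)/4 - 5/4 ≈ -2.5963, -5/4 + sqrt(29)/4 ≈ 0.0963

f''(x) = 4*(4*x^2*(2*x + 5) - 6*x - 5)*exp(-2*x^2)
Second-derivative test at each critical point:
  f''(-2.5963) = 3.008e-05 > 0 → local minimum
  f''(0.0963) = -21.1449 < 0 → local maximum

Critical points: x = -sqrt(29)/4 - 5/4 ≈ -2.5963 (local minimum); x = -5/4 + sqrt(29)/4 ≈ 0.0963 (local maximum)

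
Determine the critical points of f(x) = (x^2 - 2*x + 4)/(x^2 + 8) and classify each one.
f'(x) = 2*(x^2 + 4*x - 8)/(x^4 + 16*x^2 + 64)

Solve f'(x) = 0:
  f'(x) = 2*(x^2 + 4*x - 8)/(x^2 + 8)^2; the denominator is positive wherever f is defined, so f'(x) = 0 ⇔ 2*x^2 + 8*x - 16 = 0.
  Factor: 2*x^2 + 8*x - 16 = 2*(x^2 + 4*x - 8); x^2 + 4*x - 8 = 0 has no rational roots; quadratic formula: x = (-4 ± √48)/2.
  ⇒ x = -2*sqrt(3) - 2 ≈ -5.4641, -2 + 2*sqrt(3) ≈ 1.4641

f''(x) = 4*(-x^3 - 6*x^2 + 24*x + 16)/(x^6 + 24*x^4 + 192*x^2 + 512)
Second-derivative test at each critical point:
  f''(-5.4641) = -0.0097 < 0 → local maximum
  f''(1.4641) = 0.1347 > 0 → local minimum

Critical points: x = -2*sqrt(3) - 2 ≈ -5.4641 (local maximum); x = -2 + 2*sqrt(3) ≈ 1.4641 (local minimum)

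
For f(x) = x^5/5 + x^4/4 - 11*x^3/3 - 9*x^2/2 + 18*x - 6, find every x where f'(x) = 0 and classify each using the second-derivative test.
f'(x) = x^4 + x^3 - 11*x^2 - 9*x + 18

Solve f'(x) = 0:
  Factor: x^4 + x^3 - 11*x^2 - 9*x + 18 = (x - 3)*(x - 1)*(x + 2)*(x + 3) = 0.
  ⇒ x = -3, -2, 1, 3

f''(x) = 4*x^3 + 3*x^2 - 22*x - 9
Second-derivative test at each critical point:
  f''(-3) = -24 < 0 → local maximum
  f''(-2) = 15 > 0 → local minimum
  f''(1) = -24 < 0 → local maximum
  f''(3) = 60 > 0 → local minimum

Critical points: x = -3 (local maximum); x = -2 (local minimum); x = 1 (local maximum); x = 3 (local minimum)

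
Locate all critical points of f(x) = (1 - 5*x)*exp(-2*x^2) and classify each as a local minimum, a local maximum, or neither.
f'(x) = (4*x*(5*x - 1) - 5)*exp(-2*x^2)

Solve f'(x) = 0:
  f'(x) = (20*x^2 - 4*x - 5)·exp(-2*x^2) and exp(-2*x^2) > 0 for every x, so f'(x) = 0 ⇔ 20*x^2 - 4*x - 5 = 0.
  20*x^2 - 4*x - 5 = 0 has no rational roots; quadratic formula: x = (4 ± √416)/40.
  ⇒ x = 1/10 - sqrt(26)/10 ≈ -0.4099, 1/10 + sqrt(26)/10 ≈ 0.6099

f''(x) = 4*(4*x^2*(1 - 5*x) + 15*x - 1)*exp(-2*x^2)
Second-derivative test at each critical point:
  f''(-0.4099) = -14.5749 < 0 → local maximum
  f''(0.6099) = 9.6928 > 0 → local minimum

Critical points: x = 1/10 - sqrt(26)/10 ≈ -0.4099 (local maximum); x = 1/10 + sqrt(26)/10 ≈ 0.6099 (local minimum)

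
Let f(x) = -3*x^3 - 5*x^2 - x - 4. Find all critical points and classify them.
f'(x) = -9*x^2 - 10*x - 1

Solve f'(x) = 0:
  Factor: -9*x^2 - 10*x - 1 = -(x + 1)*(9*x + 1) = 0.
  ⇒ x = -1, -1/9

f''(x) = -18*x - 10
Second-derivative test at each critical point:
  f''(-1) = 8 > 0 → local minimum
  f''(-1/9) = -8 < 0 → local maximum

Critical points: x = -1 (local minimum); x = -1/9 (local maximum)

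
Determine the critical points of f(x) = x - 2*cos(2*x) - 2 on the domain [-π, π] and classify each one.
f'(x) = 4*sin(2*x) + 1

Solve f'(x) = 0 on [-π, π]:
  f'(x) = 0 ⇔ sin(2*x) = -1/4, i.e. 2*x = arcsin(-1/4) + 2nπ or 2*x = π − arcsin(-1/4) + 2nπ; keep the solutions lying in [-π, π].
  ⇒ x = -pi/2 + asin(1/4)/2 ≈ -1.4445, -asin(1/4)/2 ≈ -0.1263, asin(1/4)/2 + pi/2 ≈ 1.6971, pi - asin(1/4)/2 ≈ 3.0153

f''(x) = 8*cos(2*x)
Second-derivative test at each critical point:
  f''(-1.4445) = -7.7460 < 0 → local maximum
  f''(-0.1263) = 7.7460 > 0 → local minimum
  f''(1.6971) = -7.7460 < 0 → local maximum
  f''(3.0153) = 7.7460 > 0 → local minimum

Critical points: x = -pi/2 + asin(1/4)/2 ≈ -1.4445 (local maximum); x = -asin(1/4)/2 ≈ -0.1263 (local minimum); x = asin(1/4)/2 + pi/2 ≈ 1.6971 (local maximum); x = pi - asin(1/4)/2 ≈ 3.0153 (local minimum)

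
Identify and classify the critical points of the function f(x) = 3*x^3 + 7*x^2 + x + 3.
f'(x) = 9*x^2 + 14*x + 1

Solve f'(x) = 0:
  9*x^2 + 14*x + 1 = 0 has no rational roots; quadratic formula: x = (-14 ± √160)/18.
  ⇒ x = -7/9 - 2*sqrt(10)/9 ≈ -1.4805, -7/9 + 2*sqrt(10)/9 ≈ -0.0750

f''(x) = 18*x + 14
Second-derivative test at each critical point:
  f''(-1.4805) = -12.6491 < 0 → local maximum
  f''(-0.0750) = 12.6491 > 0 → local minimum

Critical points: x = -7/9 - 2*sqrt(10)/9 ≈ -1.4805 (local maximum); x = -7/9 + 2*sqrt(10)/9 ≈ -0.0750 (local minimum)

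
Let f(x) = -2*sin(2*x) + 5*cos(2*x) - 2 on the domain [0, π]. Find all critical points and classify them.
f'(x) = -10*sin(2*x) - 4*cos(2*x)

Solve f'(x) = 0 on [0, π]:
  f'(x) = 0 ⇔ -2*cos(2*x) = 5*sin(2*x) ⇔ tan(2*x) = -2/5, i.e. 2*x = arctan(-2/5) + nπ; keep the solutions lying in [0, π].
  ⇒ x = -atan(2/5)/2 + pi/2 ≈ 1.3805, pi - atan(2/5)/2 ≈ 2.9513

f''(x) = 8*sin(2*x) - 20*cos(2*x)
Second-derivative test at each critical point:
  f''(1.3805) = 21.5407 > 0 → local minimum
  f''(2.9513) = -21.5407 < 0 → local maximum

Critical points: x = -atan(2/5)/2 + pi/2 ≈ 1.3805 (local minimum); x = pi - atan(2/5)/2 ≈ 2.9513 (local maximum)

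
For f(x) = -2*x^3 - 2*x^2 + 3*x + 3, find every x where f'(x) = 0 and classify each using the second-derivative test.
f'(x) = -6*x^2 - 4*x + 3

Solve f'(x) = 0:
  6*x^2 + 4*x - 3 = 0 has no rational roots; quadratic formula: x = (-4 ± √88)/12.
  ⇒ x = -sqrt(22)/6 - 1/3 ≈ -1.1151, -1/3 + sqrt(22)/6 ≈ 0.4484

f''(x) = -12*x - 4
Second-derivative test at each critical point:
  f''(-1.1151) = 9.3808 > 0 → local minimum
  f''(0.4484) = -9.3808 < 0 → local maximum

Critical points: x = -sqrt(22)/6 - 1/3 ≈ -1.1151 (local minimum); x = -1/3 + sqrt(22)/6 ≈ 0.4484 (local maximum)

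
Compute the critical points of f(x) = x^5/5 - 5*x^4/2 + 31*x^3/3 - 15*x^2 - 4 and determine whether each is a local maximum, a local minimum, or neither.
f'(x) = x*(x^3 - 10*x^2 + 31*x - 30)

Solve f'(x) = 0:
  Factor: x^4 - 10*x^3 + 31*x^2 - 30*x = x*(x - 5)*(x - 3)*(x - 2) = 0.
  ⇒ x = 0, 2, 3, 5

f''(x) = 4*x^3 - 30*x^2 + 62*x - 30
Second-derivative test at each critical point:
  f''(0) = -30 < 0 → local maximum
  f''(2) = 6 > 0 → local minimum
  f''(3) = -6 < 0 → local maximum
  f''(5) = 30 > 0 → local minimum

Critical points: x = 0 (local maximum); x = 2 (local minimum); x = 3 (local maximum); x = 5 (local minimum)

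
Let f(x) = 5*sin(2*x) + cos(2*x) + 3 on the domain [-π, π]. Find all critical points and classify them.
f'(x) = -2*sin(2*x) + 10*cos(2*x)

Solve f'(x) = 0 on [-π, π]:
  f'(x) = 0 ⇔ 5*cos(2*x) = sin(2*x) ⇔ tan(2*x) = 5, i.e. 2*x = arctan(5) + nπ; keep the solutions lying in [-π, π].
  ⇒ x = -pi + atan(5)/2 ≈ -2.4549, -pi/2 + atan(5)/2 ≈ -0.8841, atan(5)/2 ≈ 0.6867, atan(5)/2 + pi/2 ≈ 2.2575

f''(x) = -20*sin(2*x) - 4*cos(2*x)
Second-derivative test at each critical point:
  f''(-2.4549) = -20.3961 < 0 → local maximum
  f''(-0.8841) = 20.3961 > 0 → local minimum
  f''(0.6867) = -20.3961 < 0 → local maximum
  f''(2.2575) = 20.3961 > 0 → local minimum

Critical points: x = -pi + atan(5)/2 ≈ -2.4549 (local maximum); x = -pi/2 + atan(5)/2 ≈ -0.8841 (local minimum); x = atan(5)/2 ≈ 0.6867 (local maximum); x = atan(5)/2 + pi/2 ≈ 2.2575 (local minimum)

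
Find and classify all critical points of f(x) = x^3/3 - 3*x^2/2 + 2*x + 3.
f'(x) = x^2 - 3*x + 2

Solve f'(x) = 0:
  Factor: x^2 - 3*x + 2 = (x - 2)*(x - 1) = 0.
  ⇒ x = 1, 2

f''(x) = 2*x - 3
Second-derivative test at each critical point:
  f''(1) = -1 < 0 → local maximum
  f''(2) = 1 > 0 → local minimum

Critical points: x = 1 (local maximum); x = 2 (local minimum)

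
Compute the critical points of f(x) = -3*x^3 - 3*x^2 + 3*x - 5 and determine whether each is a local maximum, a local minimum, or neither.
f'(x) = -9*x^2 - 6*x + 3

Solve f'(x) = 0:
  Factor: -9*x^2 - 6*x + 3 = -3*(x + 1)*(3*x - 1) = 0.
  ⇒ x = -1, 1/3

f''(x) = -18*x - 6
Second-derivative test at each critical point:
  f''(-1) = 12 > 0 → local minimum
  f''(1/3) = -12 < 0 → local maximum

Critical points: x = -1 (local minimum); x = 1/3 (local maximum)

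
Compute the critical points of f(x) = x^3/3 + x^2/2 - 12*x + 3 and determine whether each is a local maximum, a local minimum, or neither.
f'(x) = x^2 + x - 12

Solve f'(x) = 0:
  Factor: x^2 + x - 12 = (x - 3)*(x + 4) = 0.
  ⇒ x = -4, 3

f''(x) = 2*x + 1
Second-derivative test at each critical point:
  f''(-4) = -7 < 0 → local maximum
  f''(3) = 7 > 0 → local minimum

Critical points: x = -4 (local maximum); x = 3 (local minimum)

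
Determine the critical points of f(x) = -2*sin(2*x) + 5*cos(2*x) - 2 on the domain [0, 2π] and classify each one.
f'(x) = -10*sin(2*x) - 4*cos(2*x)

Solve f'(x) = 0 on [0, 2π]:
  f'(x) = 0 ⇔ -2*cos(2*x) = 5*sin(2*x) ⇔ tan(2*x) = -2/5, i.e. 2*x = arctan(-2/5) + nπ; keep the solutions lying in [0, 2π].
  ⇒ x = -atan(2/5)/2 + pi/2 ≈ 1.3805, pi - atan(2/5)/2 ≈ 2.9513, -atan(2/5)/2 + 3*pi/2 ≈ 4.5221, -atan(2/5)/2 + 2*pi ≈ 6.0929

f''(x) = 8*sin(2*x) - 20*cos(2*x)
Second-derivative test at each critical point:
  f''(1.3805) = 21.5407 > 0 → local minimum
  f''(2.9513) = -21.5407 < 0 → local maximum
  f''(4.5221) = 21.5407 > 0 → local minimum
  f''(6.0929) = -21.5407 < 0 → local maximum

Critical points: x = -atan(2/5)/2 + pi/2 ≈ 1.3805 (local minimum); x = pi - atan(2/5)/2 ≈ 2.9513 (local maximum); x = -atan(2/5)/2 + 3*pi/2 ≈ 4.5221 (local minimum); x = -atan(2/5)/2 + 2*pi ≈ 6.0929 (local maximum)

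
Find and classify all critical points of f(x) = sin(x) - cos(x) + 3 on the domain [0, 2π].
f'(x) = sin(x) + cos(x)

Solve f'(x) = 0 on [0, 2π]:
  f'(x) = 0 ⇔ cos(x) = -sin(x) ⇔ tan(x) = -1, i.e. x = arctan(-1) + nπ; keep the solutions lying in [0, 2π].
  ⇒ x = 3*pi/4 ≈ 2.3562, 7*pi/4 ≈ 5.4978

f''(x) = -sin(x) + cos(x)
Second-derivative test at each critical point:
  f''(2.3562) = -1.4142 < 0 → local maximum
  f''(5.4978) = 1.4142 > 0 → local minimum

Critical points: x = 3*pi/4 ≈ 2.3562 (local maximum); x = 7*pi/4 ≈ 5.4978 (local minimum)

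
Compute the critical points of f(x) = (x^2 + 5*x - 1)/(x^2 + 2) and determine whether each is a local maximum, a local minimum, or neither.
f'(x) = (-5*x^2 + 6*x + 10)/(x^4 + 4*x^2 + 4)

Solve f'(x) = 0:
  f'(x) = -(5*x^2 - 6*x - 10)/(x^2 + 2)^2; the denominator is positive wherever f is defined, so f'(x) = 0 ⇔ -5*x^2 + 6*x + 10 = 0.
  5*x^2 - 6*x - 10 = 0 has no rational roots; quadratic formula: x = (6 ± √236)/10.
  ⇒ x = 3/5 - sqrt(59)/5 ≈ -0.9362, 3/5 + sqrt(59)/5 ≈ 2.1362

f''(x) = 2*(5*x^3 - 9*x^2 - 30*x + 6)/(x^6 + 6*x^4 + 12*x^2 + 8)
Second-derivative test at each critical point:
  f''(-0.9362) = 1.8566 > 0 → local minimum
  f''(2.1362) = -0.3566 < 0 → local maximum

Critical points: x = 3/5 - sqrt(59)/5 ≈ -0.9362 (local minimum); x = 3/5 + sqrt(59)/5 ≈ 2.1362 (local maximum)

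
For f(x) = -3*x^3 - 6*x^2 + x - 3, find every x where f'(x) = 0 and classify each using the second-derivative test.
f'(x) = -9*x^2 - 12*x + 1

Solve f'(x) = 0:
  9*x^2 + 12*x - 1 = 0 has no rational roots; quadratic formula: x = (-12 ± √180)/18.
  ⇒ x = -sqrt(5)/3 - 2/3 ≈ -1.4120, -2/3 + sqrt(5)/3 ≈ 0.0787

f''(x) = -18*x - 12
Second-derivative test at each critical point:
  f''(-1.4120) = 13.4164 > 0 → local minimum
  f''(0.0787) = -13.4164 < 0 → local maximum

Critical points: x = -sqrt(5)/3 - 2/3 ≈ -1.4120 (local minimum); x = -2/3 + sqrt(5)/3 ≈ 0.0787 (local maximum)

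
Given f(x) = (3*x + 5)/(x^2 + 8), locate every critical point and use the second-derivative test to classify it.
f'(x) = (-3*x^2 - 10*x + 24)/(x^4 + 16*x^2 + 64)

Solve f'(x) = 0:
  f'(x) = -(3*x^2 + 10*x - 24)/(x^2 + 8)^2; the denominator is positive wherever f is defined, so f'(x) = 0 ⇔ -3*x^2 - 10*x + 24 = 0.
  3*x^2 + 10*x - 24 = 0 has no rational roots; quadratic formula: x = (-10 ± √388)/6.
  ⇒ x = -sqrt(97)/3 - 5/3 ≈ -4.9496, -5/3 + sqrt(97)/3 ≈ 1.6163

f''(x) = 2*(4*x^2*(3*x + 5) - (9*x + 5)*(x^2 + 8))/(x^2 + 8)^3
Second-derivative test at each critical point:
  f''(-4.9496) = 0.0187 > 0 → local minimum
  f''(1.6163) = -0.1749 < 0 → local maximum

Critical points: x = -sqrt(97)/3 - 5/3 ≈ -4.9496 (local minimum); x = -5/3 + sqrt(97)/3 ≈ 1.6163 (local maximum)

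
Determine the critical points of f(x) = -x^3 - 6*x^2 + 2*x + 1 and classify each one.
f'(x) = -3*x^2 - 12*x + 2

Solve f'(x) = 0:
  3*x^2 + 12*x - 2 = 0 has no rational roots; quadratic formula: x = (-12 ± √168)/6.
  ⇒ x = -sqrt(42)/3 - 2 ≈ -4.1602, -2 + sqrt(42)/3 ≈ 0.1602

f''(x) = -6*x - 12
Second-derivative test at each critical point:
  f''(-4.1602) = 12.9615 > 0 → local minimum
  f''(0.1602) = -12.9615 < 0 → local maximum

Critical points: x = -sqrt(42)/3 - 2 ≈ -4.1602 (local minimum); x = -2 + sqrt(42)/3 ≈ 0.1602 (local maximum)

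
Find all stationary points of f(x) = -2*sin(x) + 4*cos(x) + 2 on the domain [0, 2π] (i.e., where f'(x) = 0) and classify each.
f'(x) = -4*sin(x) - 2*cos(x)

Solve f'(x) = 0 on [0, 2π]:
  f'(x) = 0 ⇔ -2*cos(x) = 4*sin(x) ⇔ tan(x) = -1/2, i.e. x = arctan(-1/2) + nπ; keep the solutions lying in [0, 2π].
  ⇒ x = pi - atan(1/2) ≈ 2.6779, -atan(1/2) + 2*pi ≈ 5.8195

f''(x) = 2*sin(x) - 4*cos(x)
Second-derivative test at each critical point:
  f''(2.6779) = 4.4721 > 0 → local minimum
  f''(5.8195) = -4.4721 < 0 → local maximum

Critical points: x = pi - atan(1/2) ≈ 2.6779 (local minimum); x = -atan(1/2) + 2*pi ≈ 5.8195 (local maximum)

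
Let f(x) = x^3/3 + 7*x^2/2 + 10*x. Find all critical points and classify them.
f'(x) = x^2 + 7*x + 10

Solve f'(x) = 0:
  Factor: x^2 + 7*x + 10 = (x + 2)*(x + 5) = 0.
  ⇒ x = -5, -2

f''(x) = 2*x + 7
Second-derivative test at each critical point:
  f''(-5) = -3 < 0 → local maximum
  f''(-2) = 3 > 0 → local minimum

Critical points: x = -5 (local maximum); x = -2 (local minimum)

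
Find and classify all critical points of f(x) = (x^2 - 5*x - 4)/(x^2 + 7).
f'(x) = (5*x^2 + 22*x - 35)/(x^4 + 14*x^2 + 49)

Solve f'(x) = 0:
  f'(x) = (5*x^2 + 22*x - 35)/(x^2 + 7)^2; the denominator is positive wherever f is defined, so f'(x) = 0 ⇔ 5*x^2 + 22*x - 35 = 0.
  5*x^2 + 22*x - 35 = 0 has no rational roots; quadratic formula: x = (-22 ± √1184)/10.
  ⇒ x = -2*sqrt(74)/5 - 11/5 ≈ -5.6409, -11/5 + 2*sqrt(74)/5 ≈ 1.2409

f''(x) = 2*(-5*x^3 - 33*x^2 + 105*x + 77)/(x^6 + 21*x^4 + 147*x^2 + 343)
Second-derivative test at each critical point:
  f''(-5.6409) = -0.0228 < 0 → local maximum
  f''(1.2409) = 0.4718 > 0 → local minimum

Critical points: x = -2*sqrt(74)/5 - 11/5 ≈ -5.6409 (local maximum); x = -11/5 + 2*sqrt(74)/5 ≈ 1.2409 (local minimum)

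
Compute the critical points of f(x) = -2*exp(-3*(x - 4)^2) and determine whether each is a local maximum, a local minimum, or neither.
f'(x) = 12*(x - 4)*exp(-3*(x - 4)^2)

Solve f'(x) = 0:
  f'(x) = (12*x - 48)·exp(-3*(x - 4)^2) and exp(-3*(x - 4)^2) > 0 for every x, so f'(x) = 0 ⇔ 12*x - 48 = 0.
  Factor: 12*x - 48 = 12*(x - 4) = 0.
  ⇒ x = 4

f''(x) = 12*(1 - 6*(x - 4)^2)*exp(-3*(x - 4)^2)
Second-derivative test at each critical point:
  f''(4) = 12 > 0 → local minimum

Critical points: x = 4 (local minimum)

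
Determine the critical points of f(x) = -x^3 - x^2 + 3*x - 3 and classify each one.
f'(x) = -3*x^2 - 2*x + 3

Solve f'(x) = 0:
  3*x^2 + 2*x - 3 = 0 has no rational roots; quadratic formula: x = (-2 ± √40)/6.
  ⇒ x = -sqrt(10)/3 - 1/3 ≈ -1.3874, -1/3 + sqrt(10)/3 ≈ 0.7208

f''(x) = -6*x - 2
Second-derivative test at each critical point:
  f''(-1.3874) = 6.3246 > 0 → local minimum
  f''(0.7208) = -6.3246 < 0 → local maximum

Critical points: x = -sqrt(10)/3 - 1/3 ≈ -1.3874 (local minimum); x = -1/3 + sqrt(10)/3 ≈ 0.7208 (local maximum)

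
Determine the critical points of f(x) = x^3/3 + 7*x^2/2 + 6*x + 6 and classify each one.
f'(x) = x^2 + 7*x + 6

Solve f'(x) = 0:
  Factor: x^2 + 7*x + 6 = (x + 1)*(x + 6) = 0.
  ⇒ x = -6, -1

f''(x) = 2*x + 7
Second-derivative test at each critical point:
  f''(-6) = -5 < 0 → local maximum
  f''(-1) = 5 > 0 → local minimum

Critical points: x = -6 (local maximum); x = -1 (local minimum)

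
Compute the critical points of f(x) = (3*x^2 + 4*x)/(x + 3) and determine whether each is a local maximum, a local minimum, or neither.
f'(x) = 3*(x^2 + 6*x + 4)/(x^2 + 6*x + 9)

Solve f'(x) = 0:
  f'(x) = 3*(x^2 + 6*x + 4)/(x + 3)^2; the denominator is positive wherever f is defined, so f'(x) = 0 ⇔ 3*x^2 + 18*x + 12 = 0.
  Factor: 3*x^2 + 18*x + 12 = 3*(x^2 + 6*x + 4); x^2 + 6*x + 4 = 0 has no rational roots; quadratic formula: x = (-6 ± √20)/2.
  ⇒ x = -3 - sqrt(5) ≈ -5.2361, -3 + sqrt(5) ≈ -0.7639

f''(x) = 30/(x^3 + 9*x^2 + 27*x + 27)
Second-derivative test at each critical point:
  f''(-5.2361) = -2.6833 < 0 → local maximum
  f''(-0.7639) = 2.6833 > 0 → local minimum

Critical points: x = -3 - sqrt(5) ≈ -5.2361 (local maximum); x = -3 + sqrt(5) ≈ -0.7639 (local minimum)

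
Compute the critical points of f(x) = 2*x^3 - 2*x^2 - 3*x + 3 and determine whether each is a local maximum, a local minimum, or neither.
f'(x) = 6*x^2 - 4*x - 3

Solve f'(x) = 0:
  6*x^2 - 4*x - 3 = 0 has no rational roots; quadratic formula: x = (4 ± √88)/12.
  ⇒ x = 1/3 - sqrt(22)/6 ≈ -0.4484, 1/3 + sqrt(22)/6 ≈ 1.1151

f''(x) = 12*x - 4
Second-derivative test at each critical point:
  f''(-0.4484) = -9.3808 < 0 → local maximum
  f''(1.1151) = 9.3808 > 0 → local minimum

Critical points: x = 1/3 - sqrt(22)/6 ≈ -0.4484 (local maximum); x = 1/3 + sqrt(22)/6 ≈ 1.1151 (local minimum)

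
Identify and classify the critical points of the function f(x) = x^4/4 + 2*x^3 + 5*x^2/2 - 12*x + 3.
f'(x) = x^3 + 6*x^2 + 5*x - 12

Solve f'(x) = 0:
  Factor: x^3 + 6*x^2 + 5*x - 12 = (x - 1)*(x + 3)*(x + 4) = 0.
  ⇒ x = -4, -3, 1

f''(x) = 3*x^2 + 12*x + 5
Second-derivative test at each critical point:
  f''(-4) = 5 > 0 → local minimum
  f''(-3) = -4 < 0 → local maximum
  f''(1) = 20 > 0 → local minimum

Critical points: x = -4 (local minimum); x = -3 (local maximum); x = 1 (local minimum)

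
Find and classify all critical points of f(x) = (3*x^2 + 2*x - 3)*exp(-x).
f'(x) = (-3*x^2 + 4*x + 5)*exp(-x)

Solve f'(x) = 0:
  f'(x) = (-3*x^2 + 4*x + 5)·exp(-x) and exp(-x) > 0 for every x, so f'(x) = 0 ⇔ -3*x^2 + 4*x + 5 = 0.
  3*x^2 - 4*x - 5 = 0 has no rational roots; quadratic formula: x = (4 ± √76)/6.
  ⇒ x = 2/3 - sqrt(19)/3 ≈ -0.7863, 2/3 + sqrt(19)/3 ≈ 2.1196

f''(x) = (3*x^2 - 10*x - 1)*exp(-x)
Second-derivative test at each critical point:
  f''(-0.7863) = 19.1378 > 0 → local minimum
  f''(2.1196) = -1.0468 < 0 → local maximum

Critical points: x = 2/3 - sqrt(19)/3 ≈ -0.7863 (local minimum); x = 2/3 + sqrt(19)/3 ≈ 2.1196 (local maximum)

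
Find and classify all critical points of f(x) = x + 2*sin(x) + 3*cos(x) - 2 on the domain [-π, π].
f'(x) = -3*sin(x) + 2*cos(x) + 1

Solve f'(x) = 0 on [-π, π]:
  f'(x) = 0 ⇔ -3*sin(x) + 2*cos(x) = -1. Write the left side as R·cos(x + φ) with R = √(2² + 3²) = sqrt(13), cos φ = 2*sqrt(13)/13, sin φ = 3*sqrt(13)/13; then cos(x + φ) = -sqrt(13)/13. Solve for x and keep the solutions lying in [-π, π].
  ⇒ x = -pi + atan((3 - 4*sqrt(3))/(-6*sqrt(3) - 2)) ≈ -2.8346, atan((3 + 4*sqrt(3))/(-2 + 6*sqrt(3))) ≈ 0.8690

f''(x) = -2*sin(x) - 3*cos(x)
Second-derivative test at each critical point:
  f''(-2.8346) = 3.4641 > 0 → local minimum
  f''(0.8690) = -3.4641 < 0 → local maximum

Critical points: x = -pi + atan((3 - 4*sqrt(3))/(-6*sqrt(3) - 2)) ≈ -2.8346 (local minimum); x = atan((3 + 4*sqrt(3))/(-2 + 6*sqrt(3))) ≈ 0.8690 (local maximum)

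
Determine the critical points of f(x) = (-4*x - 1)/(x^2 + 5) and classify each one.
f'(x) = 2*(2*x^2 + x - 10)/(x^4 + 10*x^2 + 25)

Solve f'(x) = 0:
  f'(x) = 2*(x - 2)*(2*x + 5)/(x^2 + 5)^2; the denominator is positive wherever f is defined, so f'(x) = 0 ⇔ 4*x^2 + 2*x - 20 = 0.
  Factor: 4*x^2 + 2*x - 20 = 2*(x - 2)*(2*x + 5) = 0.
  ⇒ x = -5/2, 2

f''(x) = 2*(-4*x^2*(4*x + 1) + (12*x + 1)*(x^2 + 5))/(x^2 + 5)^3
Second-derivative test at each critical point:
  f''(-5/2) = -32/225 < 0 → local maximum
  f''(2) = 2/9 > 0 → local minimum

Critical points: x = -5/2 (local maximum); x = 2 (local minimum)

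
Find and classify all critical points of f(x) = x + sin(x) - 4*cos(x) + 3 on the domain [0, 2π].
f'(x) = 4*sin(x) + cos(x) + 1

Solve f'(x) = 0 on [0, 2π]:
  f'(x) = 0 ⇔ 4*sin(x) + cos(x) = -1. Write the left side as R·cos(x + φ) with R = √(1² + (-4)²) = sqrt(17), cos φ = sqrt(17)/17, sin φ = -4*sqrt(17)/17; then cos(x + φ) = -sqrt(17)/17. Solve for x and keep the solutions lying in [0, 2π].
  ⇒ x = pi ≈ 3.1416, -atan(8/15) + 2*pi ≈ 5.7932

f''(x) = -sin(x) + 4*cos(x)
Second-derivative test at each critical point:
  f''(3.1416) = -4 < 0 → local maximum
  f''(5.7932) = 4 > 0 → local minimum

Critical points: x = pi ≈ 3.1416 (local maximum); x = -atan(8/15) + 2*pi ≈ 5.7932 (local minimum)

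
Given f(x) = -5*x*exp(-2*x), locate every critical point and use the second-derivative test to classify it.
f'(x) = 5*(2*x - 1)*exp(-2*x)

Solve f'(x) = 0:
  f'(x) = (10*x - 5)·exp(-2*x) and exp(-2*x) > 0 for every x, so f'(x) = 0 ⇔ 10*x - 5 = 0.
  Factor: 10*x - 5 = 5*(2*x - 1) = 0.
  ⇒ x = 1/2

f''(x) = 20*(1 - x)*exp(-2*x)
Second-derivative test at each critical point:
  f''(1/2) = 3.6788 > 0 → local minimum

Critical points: x = 1/2 (local minimum)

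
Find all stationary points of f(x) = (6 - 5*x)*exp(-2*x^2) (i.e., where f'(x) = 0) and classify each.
f'(x) = (4*x*(5*x - 6) - 5)*exp(-2*x^2)

Solve f'(x) = 0:
  f'(x) = (20*x^2 - 24*x - 5)·exp(-2*x^2) and exp(-2*x^2) > 0 for every x, so f'(x) = 0 ⇔ 20*x^2 - 24*x - 5 = 0.
  20*x^2 - 24*x - 5 = 0 has no rational roots; quadratic formula: x = (24 ± √976)/40.
  ⇒ x = 3/5 - sqrt(61)/10 ≈ -0.1810, 3/5 + sqrt(61)/10 ≈ 1.3810

f''(x) = 4*(4*x^2*(6 - 5*x) + 15*x - 6)*exp(-2*x^2)
Second-derivative test at each critical point:
  f''(-0.1810) = -29.2591 < 0 → local maximum
  f''(1.3810) = 0.6889 > 0 → local minimum

Critical points: x = 3/5 - sqrt(61)/10 ≈ -0.1810 (local maximum); x = 3/5 + sqrt(61)/10 ≈ 1.3810 (local minimum)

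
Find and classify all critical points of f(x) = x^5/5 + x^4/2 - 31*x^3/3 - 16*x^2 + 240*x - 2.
f'(x) = x^4 + 2*x^3 - 31*x^2 - 32*x + 240

Solve f'(x) = 0:
  Factor: x^4 + 2*x^3 - 31*x^2 - 32*x + 240 = (x - 4)*(x - 3)*(x + 4)*(x + 5) = 0.
  ⇒ x = -5, -4, 3, 4

f''(x) = 4*x^3 + 6*x^2 - 62*x - 32
Second-derivative test at each critical point:
  f''(-5) = -72 < 0 → local maximum
  f''(-4) = 56 > 0 → local minimum
  f''(3) = -56 < 0 → local maximum
  f''(4) = 72 > 0 → local minimum

Critical points: x = -5 (local maximum); x = -4 (local minimum); x = 3 (local maximum); x = 4 (local minimum)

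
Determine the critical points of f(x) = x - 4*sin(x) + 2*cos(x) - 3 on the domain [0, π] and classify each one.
f'(x) = -2*sin(x) - 4*cos(x) + 1

Solve f'(x) = 0 on [0, π]:
  f'(x) = 0 ⇔ -2*sin(x) - 4*cos(x) = -1. Write the left side as R·cos(x + φ) with R = √((-4)² + 2²) = 2*sqrt(5), cos φ = -2*sqrt(5)/5, sin φ = sqrt(5)/5; then cos(x + φ) = -sqrt(5)/10. Solve for x and keep the solutions lying in [0, π].
  ⇒ x = atan((1 + 2*sqrt(19))/(2 - sqrt(19))) + pi ≈ 1.8089

f''(x) = 4*sin(x) - 2*cos(x)
Second-derivative test at each critical point:
  f''(1.8089) = 4.3589 > 0 → local minimum

Critical points: x = atan((1 + 2*sqrt(19))/(2 - sqrt(19))) + pi ≈ 1.8089 (local minimum)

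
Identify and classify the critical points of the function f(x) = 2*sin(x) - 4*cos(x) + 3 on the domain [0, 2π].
f'(x) = 4*sin(x) + 2*cos(x)

Solve f'(x) = 0 on [0, 2π]:
  f'(x) = 0 ⇔ 2*cos(x) = -4*sin(x) ⇔ tan(x) = -1/2, i.e. x = arctan(-1/2) + nπ; keep the solutions lying in [0, 2π].
  ⇒ x = pi - atan(1/2) ≈ 2.6779, -atan(1/2) + 2*pi ≈ 5.8195

f''(x) = -2*sin(x) + 4*cos(x)
Second-derivative test at each critical point:
  f''(2.6779) = -4.4721 < 0 → local maximum
  f''(5.8195) = 4.4721 > 0 → local minimum

Critical points: x = pi - atan(1/2) ≈ 2.6779 (local maximum); x = -atan(1/2) + 2*pi ≈ 5.8195 (local minimum)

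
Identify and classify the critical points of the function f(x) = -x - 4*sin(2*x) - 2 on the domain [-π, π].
f'(x) = 16*sin(x)^2 - 9

Solve f'(x) = 0 on [-π, π]:
  f'(x) = 0 ⇔ cos(2*x) = -1/8, i.e. 2*x = ±arccos(-1/8) + 2nπ; keep the solutions lying in [-π, π].
  ⇒ x = -pi + acos(-1/8)/2 ≈ -2.2935, -acos(-1/8)/2 ≈ -0.8481, acos(-1/8)/2 ≈ 0.8481, pi - acos(-1/8)/2 ≈ 2.2935

f''(x) = 16*sin(2*x)
Second-derivative test at each critical point:
  f''(-2.2935) = 15.8745 > 0 → local minimum
  f''(-0.8481) = -15.8745 < 0 → local maximum
  f''(0.8481) = 15.8745 > 0 → local minimum
  f''(2.2935) = -15.8745 < 0 → local maximum

Critical points: x = -pi + acos(-1/8)/2 ≈ -2.2935 (local minimum); x = -acos(-1/8)/2 ≈ -0.8481 (local maximum); x = acos(-1/8)/2 ≈ 0.8481 (local minimum); x = pi - acos(-1/8)/2 ≈ 2.2935 (local maximum)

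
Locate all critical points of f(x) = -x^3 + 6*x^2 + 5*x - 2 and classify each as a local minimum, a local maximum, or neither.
f'(x) = -3*x^2 + 12*x + 5

Solve f'(x) = 0:
  3*x^2 - 12*x - 5 = 0 has no rational roots; quadratic formula: x = (12 ± √204)/6.
  ⇒ x = 2 - sqrt(51)/3 ≈ -0.3805, 2 + sqrt(51)/3 ≈ 4.3805

f''(x) = 12 - 6*x
Second-derivative test at each critical point:
  f''(-0.3805) = 14.2829 > 0 → local minimum
  f''(4.3805) = -14.2829 < 0 → local maximum

Critical points: x = 2 - sqrt(51)/3 ≈ -0.3805 (local minimum); x = 2 + sqrt(51)/3 ≈ 4.3805 (local maximum)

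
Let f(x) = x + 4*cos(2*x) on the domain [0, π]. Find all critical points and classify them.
f'(x) = 1 - 8*sin(2*x)

Solve f'(x) = 0 on [0, π]:
  f'(x) = 0 ⇔ sin(2*x) = 1/8, i.e. 2*x = arcsin(1/8) + 2nπ or 2*x = π − arcsin(1/8) + 2nπ; keep the solutions lying in [0, π].
  ⇒ x = asin(1/8)/2 ≈ 0.0627, -asin(1/8)/2 + pi/2 ≈ 1.5081

f''(x) = -16*cos(2*x)
Second-derivative test at each critical point:
  f''(0.0627) = -15.8745 < 0 → local maximum
  f''(1.5081) = 15.8745 > 0 → local minimum

Critical points: x = asin(1/8)/2 ≈ 0.0627 (local maximum); x = -asin(1/8)/2 + pi/2 ≈ 1.5081 (local minimum)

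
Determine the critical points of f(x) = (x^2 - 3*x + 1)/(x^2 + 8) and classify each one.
f'(x) = (3*x^2 + 14*x - 24)/(x^4 + 16*x^2 + 64)

Solve f'(x) = 0:
  f'(x) = (x + 6)*(3*x - 4)/(x^2 + 8)^2; the denominator is positive wherever f is defined, so f'(x) = 0 ⇔ 3*x^2 + 14*x - 24 = 0.
  Factor: 3*x^2 + 14*x - 24 = (x + 6)*(3*x - 4) = 0.
  ⇒ x = -6, 4/3

f''(x) = 2*(-3*x^3 - 21*x^2 + 72*x + 56)/(x^6 + 24*x^4 + 192*x^2 + 512)
Second-derivative test at each critical point:
  f''(-6) = -1/88 < 0 → local maximum
  f''(4/3) = 81/352 > 0 → local minimum

Critical points: x = -6 (local maximum); x = 4/3 (local minimum)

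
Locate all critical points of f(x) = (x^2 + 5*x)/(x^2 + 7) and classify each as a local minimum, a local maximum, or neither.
f'(x) = (-5*x^2 + 14*x + 35)/(x^4 + 14*x^2 + 49)

Solve f'(x) = 0:
  f'(x) = -(5*x^2 - 14*x - 35)/(x^2 + 7)^2; the denominator is positive wherever f is defined, so f'(x) = 0 ⇔ -5*x^2 + 14*x + 35 = 0.
  5*x^2 - 14*x - 35 = 0 has no rational roots; quadratic formula: x = (14 ± √896)/10.
  ⇒ x = 7/5 - 4*sqrt(14)/5 ≈ -1.5933, 7/5 + 4*sqrt(14)/5 ≈ 4.3933

f''(x) = 2*(5*x^3 - 21*x^2 - 105*x + 49)/(x^6 + 21*x^4 + 147*x^2 + 343)
Second-derivative test at each critical point:
  f''(-1.5933) = 0.3290 > 0 → local minimum
  f''(4.3933) = -0.0433 < 0 → local maximum

Critical points: x = 7/5 - 4*sqrt(14)/5 ≈ -1.5933 (local minimum); x = 7/5 + 4*sqrt(14)/5 ≈ 4.3933 (local maximum)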